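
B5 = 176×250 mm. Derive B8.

B6: ⌊250/2⌋ × 176 = 125 × 176 mm
B7: ⌊176/2⌋ × 125 = 88 × 125 mm
B8: ⌊125/2⌋ × 88 = 62 × 88 mm

62 × 88 mm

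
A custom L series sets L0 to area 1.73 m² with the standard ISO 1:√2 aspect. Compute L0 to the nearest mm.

Let the short side be w mm. Then w · w√2 = 1.73 m² = 1,730,000 mm².
w² = 1,730,000/√2, so w ≈ 1106.0 mm; long side = w√2 ≈ 1564.2 mm.

1106 × 1564 mm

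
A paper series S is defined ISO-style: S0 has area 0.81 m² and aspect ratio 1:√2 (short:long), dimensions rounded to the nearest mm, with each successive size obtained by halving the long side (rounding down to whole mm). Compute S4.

189 × 267 mm

Let S0's short side be w mm. w · w√2 = 0.81 m² = 810,000 mm², so w ≈ 756.8 mm and w√2 ≈ 1070.3 mm → S0 = 757 × 1070 mm.
S1: ⌊1070/2⌋ × 757 = 535 × 757 mm
S2: ⌊757/2⌋ × 535 = 378 × 535 mm
S3: ⌊535/2⌋ × 378 = 267 × 378 mm
S4: ⌊378/2⌋ × 267 = 189 × 267 mm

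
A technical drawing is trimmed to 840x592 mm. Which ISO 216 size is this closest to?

Aspect ratio 840/592 ≈ 1.419 — close to the ISO √2 ≈ 1.414.
In the A-series (A0 area = 1 m²): A1 = 594 × 841 mm.
Off by 3 mm total — nearest standard size.

A1 (594 × 841 mm)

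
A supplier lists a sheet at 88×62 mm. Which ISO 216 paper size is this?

Aspect ratio 88/62 ≈ 1.419 — close to the ISO √2 ≈ 1.414.
In the B-series (B0 = 1000 × 1414 mm): B8 = 62 × 88 mm.

B8 (62 × 88 mm)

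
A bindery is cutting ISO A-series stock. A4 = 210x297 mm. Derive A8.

52 × 74 mm

A5: ⌊297/2⌋ × 210 = 148 × 210 mm
A6: ⌊210/2⌋ × 148 = 105 × 148 mm
A7: ⌊148/2⌋ × 105 = 74 × 105 mm
A8: ⌊105/2⌋ × 74 = 52 × 74 mm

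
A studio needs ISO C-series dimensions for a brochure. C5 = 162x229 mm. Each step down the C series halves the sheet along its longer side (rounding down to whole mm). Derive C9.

C6: ⌊229/2⌋ × 162 = 114 × 162 mm
C7: ⌊162/2⌋ × 114 = 81 × 114 mm
C8: ⌊114/2⌋ × 81 = 57 × 81 mm
C9: ⌊81/2⌋ × 57 = 40 × 57 mm

40 × 57 mm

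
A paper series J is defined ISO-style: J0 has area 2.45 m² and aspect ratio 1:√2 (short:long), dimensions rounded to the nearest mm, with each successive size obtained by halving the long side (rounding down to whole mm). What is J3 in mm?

Let J0's short side be w mm. w · w√2 = 2.45 m² = 2,450,000 mm², so w ≈ 1316.2 mm and w√2 ≈ 1861.4 mm → J0 = 1316 × 1861 mm.
J1: ⌊1861/2⌋ × 1316 = 930 × 1316 mm
J2: ⌊1316/2⌋ × 930 = 658 × 930 mm
J3: ⌊930/2⌋ × 658 = 465 × 658 mm

465 × 658 mm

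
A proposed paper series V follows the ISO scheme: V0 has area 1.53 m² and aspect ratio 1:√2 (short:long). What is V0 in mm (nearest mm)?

Let the short side be w mm. Then w · w√2 = 1.53 m² = 1,530,000 mm².
w² = 1,530,000/√2, so w ≈ 1040.1 mm; long side = w√2 ≈ 1471.0 mm.

1040 × 1471 mm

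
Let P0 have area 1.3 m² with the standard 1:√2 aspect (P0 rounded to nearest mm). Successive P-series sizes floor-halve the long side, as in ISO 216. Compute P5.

Let P0's short side be w mm. w · w√2 = 1.3 m² = 1,300,000 mm², so w ≈ 958.8 mm and w√2 ≈ 1355.9 mm → P0 = 959 × 1356 mm.
P1: ⌊1356/2⌋ × 959 = 678 × 959 mm
P2: ⌊959/2⌋ × 678 = 479 × 678 mm
P3: ⌊678/2⌋ × 479 = 339 × 479 mm
P4: ⌊479/2⌋ × 339 = 239 × 339 mm
P5: ⌊339/2⌋ × 239 = 169 × 239 mm

169 × 239 mm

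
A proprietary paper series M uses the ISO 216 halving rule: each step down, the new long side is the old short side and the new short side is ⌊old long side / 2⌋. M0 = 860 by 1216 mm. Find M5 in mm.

M1: ⌊1216/2⌋ × 860 = 608 × 860 mm
M2: ⌊860/2⌋ × 608 = 430 × 608 mm
M3: ⌊608/2⌋ × 430 = 304 × 430 mm
M4: ⌊430/2⌋ × 304 = 215 × 304 mm
M5: ⌊304/2⌋ × 215 = 152 × 215 mm

152 × 215 mm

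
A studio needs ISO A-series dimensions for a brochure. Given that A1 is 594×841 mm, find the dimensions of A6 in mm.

105 × 148 mm

A2: ⌊841/2⌋ × 594 = 420 × 594 mm
A3: ⌊594/2⌋ × 420 = 297 × 420 mm
A4: ⌊420/2⌋ × 297 = 210 × 297 mm
A5: ⌊297/2⌋ × 210 = 148 × 210 mm
A6: ⌊210/2⌋ × 148 = 105 × 148 mm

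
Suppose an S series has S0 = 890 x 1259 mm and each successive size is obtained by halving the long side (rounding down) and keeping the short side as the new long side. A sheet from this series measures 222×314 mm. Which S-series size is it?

S4

S0: 890 × 1259 mm
S1: 629 × 890 mm
S2: 445 × 629 mm
S3: 314 × 445 mm
S4: 222 × 314 mm
S5: 157 × 222 mm
→ matches S4.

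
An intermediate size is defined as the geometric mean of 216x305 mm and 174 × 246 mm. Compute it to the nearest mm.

Short side: √(216 · 174) = √37584 ≈ 193.9 → 194 mm
Long side: √(305 · 246) = √75030 ≈ 273.9 → 274 mm

194 × 274 mm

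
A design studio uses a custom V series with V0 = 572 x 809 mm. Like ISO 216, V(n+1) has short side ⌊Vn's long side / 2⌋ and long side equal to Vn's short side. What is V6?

71 × 101 mm

V1 = 404 × 572 mm (from V0 by 1 halving).
V2: ⌊572/2⌋ × 404 = 286 × 404 mm
V3: ⌊404/2⌋ × 286 = 202 × 286 mm
V4: ⌊286/2⌋ × 202 = 143 × 202 mm
V5: ⌊202/2⌋ × 143 = 101 × 143 mm
V6: ⌊143/2⌋ × 101 = 71 × 101 mm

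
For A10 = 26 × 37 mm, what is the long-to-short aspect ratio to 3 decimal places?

37 / 26 = 1.423
ISO 216 targets √2 ≈ 1.414; the +0.009 deviation is from mm rounding.

1.423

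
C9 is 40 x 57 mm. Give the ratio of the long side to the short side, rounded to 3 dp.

57 / 40 = 1.425
ISO 216 targets √2 ≈ 1.414; the +0.011 deviation is from mm rounding.

1.425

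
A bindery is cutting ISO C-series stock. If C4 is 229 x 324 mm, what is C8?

C5: ⌊324/2⌋ × 229 = 162 × 229 mm
C6: ⌊229/2⌋ × 162 = 114 × 162 mm
C7: ⌊162/2⌋ × 114 = 81 × 114 mm
C8: ⌊114/2⌋ × 81 = 57 × 81 mm

57 × 81 mm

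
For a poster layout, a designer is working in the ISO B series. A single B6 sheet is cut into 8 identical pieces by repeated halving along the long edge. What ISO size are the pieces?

B9

8 = 2^3, so 3 halving steps.
B6 → B7 → … → B9 after 3 steps.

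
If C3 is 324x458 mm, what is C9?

40 × 57 mm

C4: ⌊458/2⌋ × 324 = 229 × 324 mm
C5: ⌊324/2⌋ × 229 = 162 × 229 mm
C6: ⌊229/2⌋ × 162 = 114 × 162 mm
C7: ⌊162/2⌋ × 114 = 81 × 114 mm
C8: ⌊114/2⌋ × 81 = 57 × 81 mm
C9: ⌊81/2⌋ × 57 = 40 × 57 mm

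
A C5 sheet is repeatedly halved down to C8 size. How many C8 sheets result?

8

C5 = 162 × 229 mm; C8 = 57 × 81 mm.
Each halving step doubles the count; 3 steps from C5 to C8.
2^3 = 8.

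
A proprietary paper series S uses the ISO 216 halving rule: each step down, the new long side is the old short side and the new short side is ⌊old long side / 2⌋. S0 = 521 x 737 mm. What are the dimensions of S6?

S1: ⌊737/2⌋ × 521 = 368 × 521 mm
S2: ⌊521/2⌋ × 368 = 260 × 368 mm
S3: ⌊368/2⌋ × 260 = 184 × 260 mm
S4: ⌊260/2⌋ × 184 = 130 × 184 mm
S5: ⌊184/2⌋ × 130 = 92 × 130 mm
S6: ⌊130/2⌋ × 92 = 65 × 92 mm

65 × 92 mm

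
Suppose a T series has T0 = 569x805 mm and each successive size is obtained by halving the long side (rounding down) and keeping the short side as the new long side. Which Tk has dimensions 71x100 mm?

T6

T0: 569 × 805 mm
T1: 402 × 569 mm
T2: 284 × 402 mm
T3: 201 × 284 mm
T4: 142 × 201 mm
T5: 100 × 142 mm
T6: 71 × 100 mm
T7: 50 × 71 mm
→ matches T6.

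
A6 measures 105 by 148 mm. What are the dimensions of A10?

26 × 37 mm

A7: ⌊148/2⌋ × 105 = 74 × 105 mm
A8: ⌊105/2⌋ × 74 = 52 × 74 mm
A9: ⌊74/2⌋ × 52 = 37 × 52 mm
A10: ⌊52/2⌋ × 37 = 26 × 37 mm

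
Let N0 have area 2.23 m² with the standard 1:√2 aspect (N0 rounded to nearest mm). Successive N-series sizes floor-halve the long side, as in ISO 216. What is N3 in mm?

444 × 628 mm

Let N0's short side be w mm. w · w√2 = 2.23 m² = 2,230,000 mm², so w ≈ 1255.7 mm and w√2 ≈ 1775.9 mm → N0 = 1256 × 1776 mm.
N1: ⌊1776/2⌋ × 1256 = 888 × 1256 mm
N2: ⌊1256/2⌋ × 888 = 628 × 888 mm
N3: ⌊888/2⌋ × 628 = 444 × 628 mm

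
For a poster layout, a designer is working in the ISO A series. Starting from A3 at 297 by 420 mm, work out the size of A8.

52 × 74 mm

A4: ⌊420/2⌋ × 297 = 210 × 297 mm
A5: ⌊297/2⌋ × 210 = 148 × 210 mm
A6: ⌊210/2⌋ × 148 = 105 × 148 mm
A7: ⌊148/2⌋ × 105 = 74 × 105 mm
A8: ⌊105/2⌋ × 74 = 52 × 74 mm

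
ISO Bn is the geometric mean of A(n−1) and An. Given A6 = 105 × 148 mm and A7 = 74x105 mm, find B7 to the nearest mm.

88 × 125 mm

Short side: √(105 · 74) = √7770 ≈ 88.1 → 88 mm
Long side: √(148 · 105) = √15540 ≈ 124.7 → 125 mm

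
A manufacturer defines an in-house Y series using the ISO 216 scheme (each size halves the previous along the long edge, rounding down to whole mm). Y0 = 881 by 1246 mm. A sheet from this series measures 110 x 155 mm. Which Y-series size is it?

Y6

Y0: 881 × 1246 mm
Y1: 623 × 881 mm
Y2: 440 × 623 mm
Y3: 311 × 440 mm
Y4: 220 × 311 mm
Y5: 155 × 220 mm
Y6: 110 × 155 mm
Y7: 77 × 110 mm
→ matches Y6.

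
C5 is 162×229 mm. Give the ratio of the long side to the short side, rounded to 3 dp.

1.414

229 / 162 = 1.414
Matches √2 ≈ 1.414 — the ISO 216 defining ratio.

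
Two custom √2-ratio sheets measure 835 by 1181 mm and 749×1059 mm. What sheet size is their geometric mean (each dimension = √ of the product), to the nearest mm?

Short side: √(835 · 749) = √625415 ≈ 790.8 → 791 mm
Long side: √(1181 · 1059) = √1250679 ≈ 1118.3 → 1118 mm

791 × 1118 mm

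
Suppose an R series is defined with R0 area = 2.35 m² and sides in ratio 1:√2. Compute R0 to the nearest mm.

Let the short side be w mm. Then w · w√2 = 2.35 m² = 2,350,000 mm².
w² = 2,350,000/√2, so w ≈ 1289.1 mm; long side = w√2 ≈ 1823.0 mm.

1289 × 1823 mm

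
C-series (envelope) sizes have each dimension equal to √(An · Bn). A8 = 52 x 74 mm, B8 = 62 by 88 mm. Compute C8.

57 × 81 mm

Short side: √(52 · 62) = √3224 ≈ 56.8 → 57 mm
Long side: √(74 · 88) = √6512 ≈ 80.7 → 81 mm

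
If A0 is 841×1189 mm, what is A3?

A1: ⌊1189/2⌋ × 841 = 594 × 841 mm
A2: ⌊841/2⌋ × 594 = 420 × 594 mm
A3: ⌊594/2⌋ × 420 = 297 × 420 mm

297 × 420 mm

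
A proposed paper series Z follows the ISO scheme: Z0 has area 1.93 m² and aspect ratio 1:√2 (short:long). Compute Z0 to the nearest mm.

1168 × 1652 mm

Let the short side be w mm. Then w · w√2 = 1.93 m² = 1,930,000 mm².
w² = 1,930,000/√2, so w ≈ 1168.2 mm; long side = w√2 ≈ 1652.1 mm.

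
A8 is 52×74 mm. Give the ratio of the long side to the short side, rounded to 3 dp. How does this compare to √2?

1.423

74 / 52 = 1.423
ISO 216 targets √2 ≈ 1.414; the +0.009 deviation is from mm rounding.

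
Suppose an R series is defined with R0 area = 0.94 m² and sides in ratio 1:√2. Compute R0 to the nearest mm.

Let the short side be w mm. Then w · w√2 = 0.94 m² = 940,000 mm².
w² = 940,000/√2, so w ≈ 815.3 mm; long side = w√2 ≈ 1153.0 mm.

815 × 1153 mm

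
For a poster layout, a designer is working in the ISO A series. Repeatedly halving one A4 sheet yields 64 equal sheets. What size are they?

64 = 2^6, so 6 halving steps.
A4 → A5 → … → A10 after 6 steps.

A10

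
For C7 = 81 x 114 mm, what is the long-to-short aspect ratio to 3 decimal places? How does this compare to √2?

1.407

114 / 81 = 1.407
ISO 216 targets √2 ≈ 1.414; the -0.007 deviation is from mm rounding.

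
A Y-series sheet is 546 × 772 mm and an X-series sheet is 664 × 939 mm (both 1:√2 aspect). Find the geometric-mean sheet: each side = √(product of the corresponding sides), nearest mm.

602 × 851 mm

Short side: √(546 · 664) = √362544 ≈ 602.1 → 602 mm
Long side: √(772 · 939) = √724908 ≈ 851.4 → 851 mm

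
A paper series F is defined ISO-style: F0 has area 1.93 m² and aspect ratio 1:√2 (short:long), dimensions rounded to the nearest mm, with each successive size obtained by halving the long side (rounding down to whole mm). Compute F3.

Let F0's short side be w mm. w · w√2 = 1.93 m² = 1,930,000 mm², so w ≈ 1168.2 mm and w√2 ≈ 1652.1 mm → F0 = 1168 × 1652 mm.
F1: ⌊1652/2⌋ × 1168 = 826 × 1168 mm
F2: ⌊1168/2⌋ × 826 = 584 × 826 mm
F3: ⌊826/2⌋ × 584 = 413 × 584 mm

413 × 584 mm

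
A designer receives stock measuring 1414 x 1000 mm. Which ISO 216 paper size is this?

Aspect ratio 1414/1000 ≈ 1.414 — close to the ISO √2 ≈ 1.414.
In the B-series (B0 = 1000 × 1414 mm): B0 = 1000 × 1414 mm.

B0 (1000 × 1414 mm)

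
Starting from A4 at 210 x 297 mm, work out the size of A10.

A5: ⌊297/2⌋ × 210 = 148 × 210 mm
A6: ⌊210/2⌋ × 148 = 105 × 148 mm
A7: ⌊148/2⌋ × 105 = 74 × 105 mm
A8: ⌊105/2⌋ × 74 = 52 × 74 mm
A9: ⌊74/2⌋ × 52 = 37 × 52 mm
A10: ⌊52/2⌋ × 37 = 26 × 37 mm

26 × 37 mm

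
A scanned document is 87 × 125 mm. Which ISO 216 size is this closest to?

Aspect ratio 125/87 ≈ 1.437 (ISO target is √2 ≈ 1.414).
In the B-series (B0 = 1000 × 1414 mm): B7 = 88 × 125 mm.
Off by 1 mm total — nearest standard size.

B7 (88 × 125 mm)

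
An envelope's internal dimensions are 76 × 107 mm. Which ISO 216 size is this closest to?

A7 (74 × 105 mm)

Aspect ratio 107/76 ≈ 1.408 — close to the ISO √2 ≈ 1.414.
In the A-series (A0 area = 1 m²): A7 = 74 × 105 mm.
Off by 4 mm total — nearest standard size.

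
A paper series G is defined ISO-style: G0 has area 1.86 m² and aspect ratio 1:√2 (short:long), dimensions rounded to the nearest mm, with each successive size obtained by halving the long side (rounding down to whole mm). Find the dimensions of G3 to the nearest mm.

Let G0's short side be w mm. w · w√2 = 1.86 m² = 1,860,000 mm², so w ≈ 1146.8 mm and w√2 ≈ 1621.9 mm → G0 = 1147 × 1622 mm.
G1: ⌊1622/2⌋ × 1147 = 811 × 1147 mm
G2: ⌊1147/2⌋ × 811 = 573 × 811 mm
G3: ⌊811/2⌋ × 573 = 405 × 573 mm

405 × 573 mm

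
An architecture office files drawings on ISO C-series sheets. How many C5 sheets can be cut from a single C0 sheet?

32

Each ISO step halves the sheet: 1 × C0 → 2 × C1 → 4 × C2 → 8 × C3 → …
From C0 to C5 is 5 halving steps: 2^5 = 32.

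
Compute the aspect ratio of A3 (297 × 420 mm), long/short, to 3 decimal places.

420 / 297 = 1.414
Matches √2 ≈ 1.414 — the ISO 216 defining ratio.

1.414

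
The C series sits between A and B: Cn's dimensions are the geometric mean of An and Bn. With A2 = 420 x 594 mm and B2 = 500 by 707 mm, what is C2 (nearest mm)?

Short side: √(420 · 500) = √210000 ≈ 458.3 → 458 mm
Long side: √(594 · 707) = √419958 ≈ 648.0 → 648 mm

458 × 648 mm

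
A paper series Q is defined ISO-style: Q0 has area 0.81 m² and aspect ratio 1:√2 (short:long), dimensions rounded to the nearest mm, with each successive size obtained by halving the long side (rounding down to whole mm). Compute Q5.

133 × 189 mm

Let Q0's short side be w mm. w · w√2 = 0.81 m² = 810,000 mm², so w ≈ 756.8 mm and w√2 ≈ 1070.3 mm → Q0 = 757 × 1070 mm.
Q1: ⌊1070/2⌋ × 757 = 535 × 757 mm
Q2: ⌊757/2⌋ × 535 = 378 × 535 mm
Q3: ⌊535/2⌋ × 378 = 267 × 378 mm
Q4: ⌊378/2⌋ × 267 = 189 × 267 mm
Q5: ⌊267/2⌋ × 189 = 133 × 189 mm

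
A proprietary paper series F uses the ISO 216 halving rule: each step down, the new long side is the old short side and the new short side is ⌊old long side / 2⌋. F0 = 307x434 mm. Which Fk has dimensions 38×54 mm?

F6

F0: 307 × 434 mm
F1: 217 × 307 mm
F2: 153 × 217 mm
F3: 108 × 153 mm
F4: 76 × 108 mm
F5: 54 × 76 mm
F6: 38 × 54 mm
F7: 27 × 38 mm
→ matches F6.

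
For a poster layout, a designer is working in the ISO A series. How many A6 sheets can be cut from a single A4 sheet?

Each ISO step halves the sheet: 1 × A4 → 2 × A5 → 4 × A6
From A4 to A6 is 2 halving steps: 2^2 = 4.

4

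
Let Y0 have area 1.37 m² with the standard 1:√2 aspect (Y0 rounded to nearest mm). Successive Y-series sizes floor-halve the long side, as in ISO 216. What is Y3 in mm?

Let Y0's short side be w mm. w · w√2 = 1.37 m² = 1,370,000 mm², so w ≈ 984.2 mm and w√2 ≈ 1391.9 mm → Y0 = 984 × 1392 mm.
Y1: ⌊1392/2⌋ × 984 = 696 × 984 mm
Y2: ⌊984/2⌋ × 696 = 492 × 696 mm
Y3: ⌊696/2⌋ × 492 = 348 × 492 mm

348 × 492 mm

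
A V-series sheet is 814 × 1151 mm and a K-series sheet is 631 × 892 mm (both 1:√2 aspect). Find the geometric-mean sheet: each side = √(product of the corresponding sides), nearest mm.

Short side: √(814 · 631) = √513634 ≈ 716.7 → 717 mm
Long side: √(1151 · 892) = √1026692 ≈ 1013.3 → 1013 mm

717 × 1013 mm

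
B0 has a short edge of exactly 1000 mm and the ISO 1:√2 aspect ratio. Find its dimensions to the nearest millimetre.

Short side = 1000 mm; long side = 1000√2 ≈ 1414.2 mm.

1000 × 1414 mm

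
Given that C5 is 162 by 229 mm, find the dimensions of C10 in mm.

C6: ⌊229/2⌋ × 162 = 114 × 162 mm
C7: ⌊162/2⌋ × 114 = 81 × 114 mm
C8: ⌊114/2⌋ × 81 = 57 × 81 mm
C9: ⌊81/2⌋ × 57 = 40 × 57 mm
C10: ⌊57/2⌋ × 40 = 28 × 40 mm

28 × 40 mm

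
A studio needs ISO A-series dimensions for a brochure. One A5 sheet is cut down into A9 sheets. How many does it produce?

Each ISO step halves the sheet: 1 × A5 → 2 × A6 → 4 × A7 → 8 × A8 → …
From A5 to A9 is 4 halving steps: 2^4 = 16.

16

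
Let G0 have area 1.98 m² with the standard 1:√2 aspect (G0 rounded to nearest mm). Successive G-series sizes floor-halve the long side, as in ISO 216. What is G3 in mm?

Let G0's short side be w mm. w · w√2 = 1.98 m² = 1,980,000 mm², so w ≈ 1183.2 mm and w√2 ≈ 1673.4 mm → G0 = 1183 × 1673 mm.
G1: ⌊1673/2⌋ × 1183 = 836 × 1183 mm
G2: ⌊1183/2⌋ × 836 = 591 × 836 mm
G3: ⌊836/2⌋ × 591 = 418 × 591 mm

418 × 591 mm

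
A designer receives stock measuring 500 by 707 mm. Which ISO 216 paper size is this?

B2 (500 × 707 mm)

Aspect ratio 707/500 ≈ 1.414 — close to the ISO √2 ≈ 1.414.
In the B-series (B0 = 1000 × 1414 mm): B2 = 500 × 707 mm.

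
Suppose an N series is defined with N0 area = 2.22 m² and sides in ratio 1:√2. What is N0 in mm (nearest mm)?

1253 × 1772 mm

Let the short side be w mm. Then w · w√2 = 2.22 m² = 2,220,000 mm².
w² = 2,220,000/√2, so w ≈ 1252.9 mm; long side = w√2 ≈ 1771.9 mm.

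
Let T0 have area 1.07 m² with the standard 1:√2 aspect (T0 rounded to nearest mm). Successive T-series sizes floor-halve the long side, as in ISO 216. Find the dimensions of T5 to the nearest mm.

Let T0's short side be w mm. w · w√2 = 1.07 m² = 1,070,000 mm², so w ≈ 869.8 mm and w√2 ≈ 1230.1 mm → T0 = 870 × 1230 mm.
T1: ⌊1230/2⌋ × 870 = 615 × 870 mm
T2: ⌊870/2⌋ × 615 = 435 × 615 mm
T3: ⌊615/2⌋ × 435 = 307 × 435 mm
T4: ⌊435/2⌋ × 307 = 217 × 307 mm
T5: ⌊307/2⌋ × 217 = 153 × 217 mm

153 × 217 mm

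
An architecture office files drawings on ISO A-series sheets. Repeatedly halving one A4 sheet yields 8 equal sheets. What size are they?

A7

8 = 2^3, so 3 halving steps.
A4 → A5 → … → A7 after 3 steps.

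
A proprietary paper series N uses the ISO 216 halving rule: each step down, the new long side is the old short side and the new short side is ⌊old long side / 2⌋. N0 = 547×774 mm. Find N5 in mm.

N1: ⌊774/2⌋ × 547 = 387 × 547 mm
N2: ⌊547/2⌋ × 387 = 273 × 387 mm
N3: ⌊387/2⌋ × 273 = 193 × 273 mm
N4: ⌊273/2⌋ × 193 = 136 × 193 mm
N5: ⌊193/2⌋ × 136 = 96 × 136 mm

96 × 136 mm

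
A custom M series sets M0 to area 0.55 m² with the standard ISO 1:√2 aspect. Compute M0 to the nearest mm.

Let the short side be w mm. Then w · w√2 = 0.55 m² = 550,000 mm².
w² = 550,000/√2, so w ≈ 623.6 mm; long side = w√2 ≈ 881.9 mm.

624 × 882 mm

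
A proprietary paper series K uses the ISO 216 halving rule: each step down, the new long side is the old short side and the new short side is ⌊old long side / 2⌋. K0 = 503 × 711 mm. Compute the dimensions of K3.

177 × 251 mm

K1: ⌊711/2⌋ × 503 = 355 × 503 mm
K2: ⌊503/2⌋ × 355 = 251 × 355 mm
K3: ⌊355/2⌋ × 251 = 177 × 251 mm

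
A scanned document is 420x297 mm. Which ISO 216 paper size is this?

Aspect ratio 420/297 ≈ 1.414 — close to the ISO √2 ≈ 1.414.
In the A-series (A0 area = 1 m²): A3 = 297 × 420 mm.

A3 (297 × 420 mm)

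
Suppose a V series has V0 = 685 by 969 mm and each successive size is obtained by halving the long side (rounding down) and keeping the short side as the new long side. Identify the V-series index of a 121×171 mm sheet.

V5

V0: 685 × 969 mm
V1: 484 × 685 mm
V2: 342 × 484 mm
V3: 242 × 342 mm
V4: 171 × 242 mm
V5: 121 × 171 mm
V6: 85 × 121 mm
→ matches V5.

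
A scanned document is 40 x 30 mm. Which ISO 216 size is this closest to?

C10 (28 × 40 mm)

Aspect ratio 40/30 ≈ 1.333 (ISO target is √2 ≈ 1.414).
In the C-series (envelope sizes, between A and B): C10 = 28 × 40 mm.
Off by 2 mm total — nearest standard size.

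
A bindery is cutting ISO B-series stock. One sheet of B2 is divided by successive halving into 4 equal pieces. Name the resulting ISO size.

4 = 2^2, so 2 halving steps.
B2 → B3 → … → B4 after 2 steps.

B4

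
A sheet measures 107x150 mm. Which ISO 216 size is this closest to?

Aspect ratio 150/107 ≈ 1.402 — close to the ISO √2 ≈ 1.414.
In the A-series (A0 area = 1 m²): A6 = 105 × 148 mm.
Off by 4 mm total — nearest standard size.

A6 (105 × 148 mm)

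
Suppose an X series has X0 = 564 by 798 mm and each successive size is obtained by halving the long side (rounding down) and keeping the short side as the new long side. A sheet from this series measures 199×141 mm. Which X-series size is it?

X4

X0: 564 × 798 mm
X1: 399 × 564 mm
X2: 282 × 399 mm
X3: 199 × 282 mm
X4: 141 × 199 mm
X5: 99 × 141 mm
→ matches X4.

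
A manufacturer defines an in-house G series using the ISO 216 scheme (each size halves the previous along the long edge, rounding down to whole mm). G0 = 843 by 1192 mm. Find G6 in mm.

G1 = 596 × 843 mm (from G0 by 1 halving).
G2: ⌊843/2⌋ × 596 = 421 × 596 mm
G3: ⌊596/2⌋ × 421 = 298 × 421 mm
G4: ⌊421/2⌋ × 298 = 210 × 298 mm
G5: ⌊298/2⌋ × 210 = 149 × 210 mm
G6: ⌊210/2⌋ × 149 = 105 × 149 mm

105 × 149 mm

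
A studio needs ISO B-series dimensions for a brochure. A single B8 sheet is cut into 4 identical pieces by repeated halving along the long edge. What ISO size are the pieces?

B10

4 = 2^2, so 2 halving steps.
B8 → B9 → … → B10 after 2 steps.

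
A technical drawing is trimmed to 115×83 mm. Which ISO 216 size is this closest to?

Aspect ratio 115/83 ≈ 1.386 (ISO target is √2 ≈ 1.414).
In the C-series (envelope sizes, between A and B): C7 = 81 × 114 mm.
Off by 3 mm total — nearest standard size.

C7 (81 × 114 mm)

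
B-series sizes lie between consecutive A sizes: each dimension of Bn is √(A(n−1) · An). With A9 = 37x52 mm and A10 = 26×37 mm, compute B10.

Short side: √(37 · 26) = √962 ≈ 31.0 → 31 mm
Long side: √(52 · 37) = √1924 ≈ 43.9 → 44 mm

31 × 44 mm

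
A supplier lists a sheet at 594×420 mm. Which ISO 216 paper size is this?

Aspect ratio 594/420 ≈ 1.414 — close to the ISO √2 ≈ 1.414.
In the A-series (A0 area = 1 m²): A2 = 420 × 594 mm.

A2 (420 × 594 mm)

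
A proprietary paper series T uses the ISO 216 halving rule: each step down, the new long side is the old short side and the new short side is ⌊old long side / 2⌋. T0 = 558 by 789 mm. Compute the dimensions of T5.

98 × 139 mm

T1: ⌊789/2⌋ × 558 = 394 × 558 mm
T2: ⌊558/2⌋ × 394 = 279 × 394 mm
T3: ⌊394/2⌋ × 279 = 197 × 279 mm
T4: ⌊279/2⌋ × 197 = 139 × 197 mm
T5: ⌊197/2⌋ × 139 = 98 × 139 mm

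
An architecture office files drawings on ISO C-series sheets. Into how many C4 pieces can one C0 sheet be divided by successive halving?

16

Each ISO step halves the sheet: 1 × C0 → 2 × C1 → 4 × C2 → 8 × C3 → …
From C0 to C4 is 4 halving steps: 2^4 = 16.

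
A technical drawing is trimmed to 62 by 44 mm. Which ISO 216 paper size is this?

B9 (44 × 62 mm)

Aspect ratio 62/44 ≈ 1.409 — close to the ISO √2 ≈ 1.414.
In the B-series (B0 = 1000 × 1414 mm): B9 = 44 × 62 mm.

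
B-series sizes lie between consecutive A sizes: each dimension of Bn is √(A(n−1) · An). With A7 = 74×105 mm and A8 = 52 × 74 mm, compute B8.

Short side: √(74 · 52) = √3848 ≈ 62.0 → 62 mm
Long side: √(105 · 74) = √7770 ≈ 88.1 → 88 mm

62 × 88 mm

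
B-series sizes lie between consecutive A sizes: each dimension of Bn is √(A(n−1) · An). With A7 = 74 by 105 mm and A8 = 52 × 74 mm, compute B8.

62 × 88 mm

Short side: √(74 · 52) = √3848 ≈ 62.0 → 62 mm
Long side: √(105 · 74) = √7770 ≈ 88.1 → 88 mm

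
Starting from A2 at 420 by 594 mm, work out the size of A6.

A3: ⌊594/2⌋ × 420 = 297 × 420 mm
A4: ⌊420/2⌋ × 297 = 210 × 297 mm
A5: ⌊297/2⌋ × 210 = 148 × 210 mm
A6: ⌊210/2⌋ × 148 = 105 × 148 mm

105 × 148 mm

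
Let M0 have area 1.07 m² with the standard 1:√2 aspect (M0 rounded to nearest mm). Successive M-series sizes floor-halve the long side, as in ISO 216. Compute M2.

435 × 615 mm

Let M0's short side be w mm. w · w√2 = 1.07 m² = 1,070,000 mm², so w ≈ 869.8 mm and w√2 ≈ 1230.1 mm → M0 = 870 × 1230 mm.
M1: ⌊1230/2⌋ × 870 = 615 × 870 mm
M2: ⌊870/2⌋ × 615 = 435 × 615 mm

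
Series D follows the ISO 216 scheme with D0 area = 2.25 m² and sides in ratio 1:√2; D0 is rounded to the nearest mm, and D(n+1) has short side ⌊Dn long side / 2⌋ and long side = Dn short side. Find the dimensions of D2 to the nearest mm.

630 × 892 mm

Let D0's short side be w mm. w · w√2 = 2.25 m² = 2,250,000 mm², so w ≈ 1261.3 mm and w√2 ≈ 1783.8 mm → D0 = 1261 × 1784 mm.
D1: ⌊1784/2⌋ × 1261 = 892 × 1261 mm
D2: ⌊1261/2⌋ × 892 = 630 × 892 mm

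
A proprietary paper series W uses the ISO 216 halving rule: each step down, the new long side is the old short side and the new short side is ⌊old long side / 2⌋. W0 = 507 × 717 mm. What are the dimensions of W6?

W1 = 358 × 507 mm (from W0 by 1 halving).
W2: ⌊507/2⌋ × 358 = 253 × 358 mm
W3: ⌊358/2⌋ × 253 = 179 × 253 mm
W4: ⌊253/2⌋ × 179 = 126 × 179 mm
W5: ⌊179/2⌋ × 126 = 89 × 126 mm
W6: ⌊126/2⌋ × 89 = 63 × 89 mm

63 × 89 mm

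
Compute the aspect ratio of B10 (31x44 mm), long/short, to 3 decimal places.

44 / 31 = 1.419
ISO 216 targets √2 ≈ 1.414; the +0.005 deviation is from mm rounding.

1.419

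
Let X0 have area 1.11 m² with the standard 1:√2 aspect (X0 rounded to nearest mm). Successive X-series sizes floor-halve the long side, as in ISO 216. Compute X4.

221 × 313 mm

Let X0's short side be w mm. w · w√2 = 1.11 m² = 1,110,000 mm², so w ≈ 885.9 mm and w√2 ≈ 1252.9 mm → X0 = 886 × 1253 mm.
X1: ⌊1253/2⌋ × 886 = 626 × 886 mm
X2: ⌊886/2⌋ × 626 = 443 × 626 mm
X3: ⌊626/2⌋ × 443 = 313 × 443 mm
X4: ⌊443/2⌋ × 313 = 221 × 313 mm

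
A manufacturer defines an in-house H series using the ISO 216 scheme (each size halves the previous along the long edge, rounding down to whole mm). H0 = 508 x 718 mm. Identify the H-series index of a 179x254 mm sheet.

H0: 508 × 718 mm
H1: 359 × 508 mm
H2: 254 × 359 mm
H3: 179 × 254 mm
H4: 127 × 179 mm
→ matches H3.

H3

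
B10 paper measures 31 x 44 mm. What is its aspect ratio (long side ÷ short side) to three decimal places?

1.419

44 / 31 = 1.419
ISO 216 targets √2 ≈ 1.414; the +0.005 deviation is from mm rounding.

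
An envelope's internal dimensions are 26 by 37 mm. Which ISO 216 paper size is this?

Aspect ratio 37/26 ≈ 1.423 — close to the ISO √2 ≈ 1.414.
In the A-series (A0 area = 1 m²): A10 = 26 × 37 mm.

A10 (26 × 37 mm)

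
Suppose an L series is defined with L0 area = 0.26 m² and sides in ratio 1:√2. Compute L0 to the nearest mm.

429 × 606 mm

Let the short side be w mm. Then w · w√2 = 0.26 m² = 260,000 mm².
w² = 260,000/√2, so w ≈ 428.8 mm; long side = w√2 ≈ 606.4 mm.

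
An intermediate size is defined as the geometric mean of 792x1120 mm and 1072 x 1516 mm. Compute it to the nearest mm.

Short side: √(792 · 1072) = √849024 ≈ 921.4 → 921 mm
Long side: √(1120 · 1516) = √1697920 ≈ 1303.0 → 1303 mm

921 × 1303 mm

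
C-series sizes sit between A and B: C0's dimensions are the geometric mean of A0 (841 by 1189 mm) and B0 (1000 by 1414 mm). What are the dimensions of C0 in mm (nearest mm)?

917 × 1297 mm

Short: √(841 · 1000) = √841000 ≈ 917.1 mm.
Long: √(1189 · 1414) = √1681246 ≈ 1296.6 mm.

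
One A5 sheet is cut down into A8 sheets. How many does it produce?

8

A5 = 148 × 210 mm; A8 = 52 × 74 mm.
Each halving step doubles the count; 3 steps from A5 to A8.
2^3 = 8.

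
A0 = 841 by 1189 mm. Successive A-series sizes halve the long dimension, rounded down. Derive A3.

A1: ⌊1189/2⌋ × 841 = 594 × 841 mm
A2: ⌊841/2⌋ × 594 = 420 × 594 mm
A3: ⌊594/2⌋ × 420 = 297 × 420 mm

297 × 420 mm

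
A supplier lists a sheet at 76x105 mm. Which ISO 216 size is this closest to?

A7 (74 × 105 mm)

Aspect ratio 105/76 ≈ 1.382 (ISO target is √2 ≈ 1.414).
In the A-series (A0 area = 1 m²): A7 = 74 × 105 mm.
Off by 2 mm total — nearest standard size.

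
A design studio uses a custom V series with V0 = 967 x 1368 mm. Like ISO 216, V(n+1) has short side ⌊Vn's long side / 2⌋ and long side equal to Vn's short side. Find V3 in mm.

342 × 483 mm

V1: ⌊1368/2⌋ × 967 = 684 × 967 mm
V2: ⌊967/2⌋ × 684 = 483 × 684 mm
V3: ⌊684/2⌋ × 483 = 342 × 483 mm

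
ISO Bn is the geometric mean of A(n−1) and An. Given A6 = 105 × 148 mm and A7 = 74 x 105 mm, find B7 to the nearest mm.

Short side: √(105 · 74) = √7770 ≈ 88.1 → 88 mm
Long side: √(148 · 105) = √15540 ≈ 124.7 → 125 mm

88 × 125 mm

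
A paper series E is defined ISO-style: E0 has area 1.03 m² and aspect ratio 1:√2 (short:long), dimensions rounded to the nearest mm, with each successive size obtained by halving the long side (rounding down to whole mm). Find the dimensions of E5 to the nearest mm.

Let E0's short side be w mm. w · w√2 = 1.03 m² = 1,030,000 mm², so w ≈ 853.4 mm and w√2 ≈ 1206.9 mm → E0 = 853 × 1207 mm.
E1: ⌊1207/2⌋ × 853 = 603 × 853 mm
E2: ⌊853/2⌋ × 603 = 426 × 603 mm
E3: ⌊603/2⌋ × 426 = 301 × 426 mm
E4: ⌊426/2⌋ × 301 = 213 × 301 mm
E5: ⌊301/2⌋ × 213 = 150 × 213 mm

150 × 213 mm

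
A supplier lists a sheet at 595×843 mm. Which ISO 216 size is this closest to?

Aspect ratio 843/595 ≈ 1.417 — close to the ISO √2 ≈ 1.414.
In the A-series (A0 area = 1 m²): A1 = 594 × 841 mm.
Off by 3 mm total — nearest standard size.

A1 (594 × 841 mm)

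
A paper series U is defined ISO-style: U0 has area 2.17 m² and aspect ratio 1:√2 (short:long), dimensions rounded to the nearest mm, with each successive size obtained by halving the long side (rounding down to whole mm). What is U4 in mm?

Let U0's short side be w mm. w · w√2 = 2.17 m² = 2,170,000 mm², so w ≈ 1238.7 mm and w√2 ≈ 1751.8 mm → U0 = 1239 × 1752 mm.
U1: ⌊1752/2⌋ × 1239 = 876 × 1239 mm
U2: ⌊1239/2⌋ × 876 = 619 × 876 mm
U3: ⌊876/2⌋ × 619 = 438 × 619 mm
U4: ⌊619/2⌋ × 438 = 309 × 438 mm

309 × 438 mm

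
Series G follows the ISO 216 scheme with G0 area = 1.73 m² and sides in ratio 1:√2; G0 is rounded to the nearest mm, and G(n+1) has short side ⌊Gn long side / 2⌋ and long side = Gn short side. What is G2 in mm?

Let G0's short side be w mm. w · w√2 = 1.73 m² = 1,730,000 mm², so w ≈ 1106.0 mm and w√2 ≈ 1564.2 mm → G0 = 1106 × 1564 mm.
G1: ⌊1564/2⌋ × 1106 = 782 × 1106 mm
G2: ⌊1106/2⌋ × 782 = 553 × 782 mm

553 × 782 mm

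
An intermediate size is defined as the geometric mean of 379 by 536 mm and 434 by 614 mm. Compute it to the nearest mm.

Short side: √(379 · 434) = √164486 ≈ 405.6 → 406 mm
Long side: √(536 · 614) = √329104 ≈ 573.7 → 574 mm

406 × 574 mm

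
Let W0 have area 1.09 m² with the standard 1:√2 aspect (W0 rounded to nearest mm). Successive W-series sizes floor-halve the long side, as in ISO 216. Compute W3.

310 × 439 mm

Let W0's short side be w mm. w · w√2 = 1.09 m² = 1,090,000 mm², so w ≈ 877.9 mm and w√2 ≈ 1241.6 mm → W0 = 878 × 1242 mm.
W1: ⌊1242/2⌋ × 878 = 621 × 878 mm
W2: ⌊878/2⌋ × 621 = 439 × 621 mm
W3: ⌊621/2⌋ × 439 = 310 × 439 mm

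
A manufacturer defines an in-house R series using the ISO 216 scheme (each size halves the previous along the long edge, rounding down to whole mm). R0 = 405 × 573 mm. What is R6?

50 × 71 mm

R1 = 286 × 405 mm (from R0 by 1 halving).
R2: ⌊405/2⌋ × 286 = 202 × 286 mm
R3: ⌊286/2⌋ × 202 = 143 × 202 mm
R4: ⌊202/2⌋ × 143 = 101 × 143 mm
R5: ⌊143/2⌋ × 101 = 71 × 101 mm
R6: ⌊101/2⌋ × 71 = 50 × 71 mm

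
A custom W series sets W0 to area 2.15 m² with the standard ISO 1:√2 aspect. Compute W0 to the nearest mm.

1233 × 1744 mm

Let the short side be w mm. Then w · w√2 = 2.15 m² = 2,150,000 mm².
w² = 2,150,000/√2, so w ≈ 1233.0 mm; long side = w√2 ≈ 1743.7 mm.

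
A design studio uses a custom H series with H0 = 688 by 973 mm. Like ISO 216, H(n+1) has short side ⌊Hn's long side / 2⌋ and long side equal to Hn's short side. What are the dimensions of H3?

243 × 344 mm

H1: ⌊973/2⌋ × 688 = 486 × 688 mm
H2: ⌊688/2⌋ × 486 = 344 × 486 mm
H3: ⌊486/2⌋ × 344 = 243 × 344 mm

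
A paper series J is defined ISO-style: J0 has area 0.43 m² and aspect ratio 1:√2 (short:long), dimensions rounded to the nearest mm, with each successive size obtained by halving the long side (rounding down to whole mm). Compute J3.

195 × 275 mm

Let J0's short side be w mm. w · w√2 = 0.43 m² = 430,000 mm², so w ≈ 551.4 mm and w√2 ≈ 779.8 mm → J0 = 551 × 780 mm.
J1: ⌊780/2⌋ × 551 = 390 × 551 mm
J2: ⌊551/2⌋ × 390 = 275 × 390 mm
J3: ⌊390/2⌋ × 275 = 195 × 275 mm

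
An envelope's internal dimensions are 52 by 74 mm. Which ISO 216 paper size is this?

A8 (52 × 74 mm)

Aspect ratio 74/52 ≈ 1.423 — close to the ISO √2 ≈ 1.414.
In the A-series (A0 area = 1 m²): A8 = 52 × 74 mm.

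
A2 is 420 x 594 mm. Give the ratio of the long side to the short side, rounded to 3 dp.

594 / 420 = 1.414
Matches √2 ≈ 1.414 — the ISO 216 defining ratio.

1.414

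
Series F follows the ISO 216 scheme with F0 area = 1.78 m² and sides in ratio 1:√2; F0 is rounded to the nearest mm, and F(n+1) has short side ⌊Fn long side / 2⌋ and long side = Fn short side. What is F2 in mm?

Let F0's short side be w mm. w · w√2 = 1.78 m² = 1,780,000 mm², so w ≈ 1121.9 mm and w√2 ≈ 1586.6 mm → F0 = 1122 × 1587 mm.
F1: ⌊1587/2⌋ × 1122 = 793 × 1122 mm
F2: ⌊1122/2⌋ × 793 = 561 × 793 mm

561 × 793 mm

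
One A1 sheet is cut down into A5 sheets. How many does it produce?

A1 = 594 × 841 mm; A5 = 148 × 210 mm.
Each halving step doubles the count; 4 steps from A1 to A5.
2^4 = 16.

16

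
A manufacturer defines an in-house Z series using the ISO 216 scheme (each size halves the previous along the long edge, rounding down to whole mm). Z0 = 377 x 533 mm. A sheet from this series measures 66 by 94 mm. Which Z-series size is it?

Z0: 377 × 533 mm
Z1: 266 × 377 mm
Z2: 188 × 266 mm
Z3: 133 × 188 mm
Z4: 94 × 133 mm
Z5: 66 × 94 mm
Z6: 47 × 66 mm
→ matches Z5.

Z5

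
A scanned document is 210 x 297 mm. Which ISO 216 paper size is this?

A4 (210 × 297 mm)

Aspect ratio 297/210 ≈ 1.414 — close to the ISO √2 ≈ 1.414.
In the A-series (A0 area = 1 m²): A4 = 210 × 297 mm.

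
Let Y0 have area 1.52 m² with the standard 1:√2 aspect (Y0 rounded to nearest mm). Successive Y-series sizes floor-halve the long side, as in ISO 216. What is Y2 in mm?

Let Y0's short side be w mm. w · w√2 = 1.52 m² = 1,520,000 mm², so w ≈ 1036.7 mm and w√2 ≈ 1466.2 mm → Y0 = 1037 × 1466 mm.
Y1: ⌊1466/2⌋ × 1037 = 733 × 1037 mm
Y2: ⌊1037/2⌋ × 733 = 518 × 733 mm

518 × 733 mm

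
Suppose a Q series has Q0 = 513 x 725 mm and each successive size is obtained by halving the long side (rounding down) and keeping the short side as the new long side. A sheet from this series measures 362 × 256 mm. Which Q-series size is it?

Q0: 513 × 725 mm
Q1: 362 × 513 mm
Q2: 256 × 362 mm
Q3: 181 × 256 mm
→ matches Q2.

Q2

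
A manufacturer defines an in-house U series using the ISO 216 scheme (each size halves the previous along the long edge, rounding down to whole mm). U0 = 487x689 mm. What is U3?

172 × 243 mm

U1: ⌊689/2⌋ × 487 = 344 × 487 mm
U2: ⌊487/2⌋ × 344 = 243 × 344 mm
U3: ⌊344/2⌋ × 243 = 172 × 243 mm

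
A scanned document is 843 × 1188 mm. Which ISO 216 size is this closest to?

Aspect ratio 1188/843 ≈ 1.409 — close to the ISO √2 ≈ 1.414.
In the A-series (A0 area = 1 m²): A0 = 841 × 1189 mm.
Off by 3 mm total — nearest standard size.

A0 (841 × 1189 mm)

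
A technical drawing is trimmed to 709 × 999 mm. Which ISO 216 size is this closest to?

Aspect ratio 999/709 ≈ 1.409 — close to the ISO √2 ≈ 1.414.
In the B-series (B0 = 1000 × 1414 mm): B1 = 707 × 1000 mm.
Off by 3 mm total — nearest standard size.

B1 (707 × 1000 mm)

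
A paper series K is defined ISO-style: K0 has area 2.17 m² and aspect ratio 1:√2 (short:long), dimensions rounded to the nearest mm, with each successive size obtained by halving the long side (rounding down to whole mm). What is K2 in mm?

619 × 876 mm

Let K0's short side be w mm. w · w√2 = 2.17 m² = 2,170,000 mm², so w ≈ 1238.7 mm and w√2 ≈ 1751.8 mm → K0 = 1239 × 1752 mm.
K1: ⌊1752/2⌋ × 1239 = 876 × 1239 mm
K2: ⌊1239/2⌋ × 876 = 619 × 876 mm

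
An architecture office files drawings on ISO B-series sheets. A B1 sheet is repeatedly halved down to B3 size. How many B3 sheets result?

4

Each ISO step halves the sheet: 1 × B1 → 2 × B2 → 4 × B3
From B1 to B3 is 2 halving steps: 2^2 = 4.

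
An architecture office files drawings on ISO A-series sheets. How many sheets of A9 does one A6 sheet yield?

Each ISO step halves the sheet: 1 × A6 → 2 × A7 → 4 × A8 → 8 × A9
From A6 to A9 is 3 halving steps: 2^3 = 8.

8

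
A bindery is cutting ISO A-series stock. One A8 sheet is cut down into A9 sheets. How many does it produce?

2

A8 = 52 × 74 mm; A9 = 37 × 52 mm.
Each halving step doubles the count; 1 step from A8 to A9.
2^1 = 2.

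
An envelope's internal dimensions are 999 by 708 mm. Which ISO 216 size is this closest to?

Aspect ratio 999/708 ≈ 1.411 — close to the ISO √2 ≈ 1.414.
In the B-series (B0 = 1000 × 1414 mm): B1 = 707 × 1000 mm.
Off by 2 mm total — nearest standard size.

B1 (707 × 1000 mm)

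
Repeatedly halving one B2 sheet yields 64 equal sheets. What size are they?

B8

64 = 2^6, so 6 halving steps.
B2 → B3 → … → B8 after 6 steps.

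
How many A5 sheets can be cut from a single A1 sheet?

16

A1 = 594 × 841 mm; A5 = 148 × 210 mm.
Each halving step doubles the count; 4 steps from A1 to A5.
2^4 = 16.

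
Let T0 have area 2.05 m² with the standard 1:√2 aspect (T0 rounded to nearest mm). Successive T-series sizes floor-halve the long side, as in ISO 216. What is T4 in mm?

Let T0's short side be w mm. w · w√2 = 2.05 m² = 2,050,000 mm², so w ≈ 1204.0 mm and w√2 ≈ 1702.7 mm → T0 = 1204 × 1703 mm.
T1: ⌊1703/2⌋ × 1204 = 851 × 1204 mm
T2: ⌊1204/2⌋ × 851 = 602 × 851 mm
T3: ⌊851/2⌋ × 602 = 425 × 602 mm
T4: ⌊602/2⌋ × 425 = 301 × 425 mm

301 × 425 mm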